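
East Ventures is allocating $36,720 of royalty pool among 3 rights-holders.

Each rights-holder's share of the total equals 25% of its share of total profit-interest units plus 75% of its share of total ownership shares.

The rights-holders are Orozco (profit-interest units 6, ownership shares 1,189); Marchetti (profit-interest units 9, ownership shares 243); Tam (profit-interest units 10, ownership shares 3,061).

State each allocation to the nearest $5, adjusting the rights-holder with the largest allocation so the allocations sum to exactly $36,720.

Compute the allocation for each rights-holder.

Profit-interest units total 25; ownership shares total 4,493.
Blended shares (25% profit-interest units + 75% ownership shares): Orozco 0.2585; Marchetti 0.1306; Tam 0.6110.
Proportional shares: Orozco 9,491.22; Marchetti 4,794.28; Tam 22,434.51.
After rounding ($5): Orozco $9,490; Marchetti $4,795; Tam $22,435. Sum = $36,720.
No rounding difference to absorb.

Orozco: $9,490 · Marchetti: $4,795 · Tam: $22,435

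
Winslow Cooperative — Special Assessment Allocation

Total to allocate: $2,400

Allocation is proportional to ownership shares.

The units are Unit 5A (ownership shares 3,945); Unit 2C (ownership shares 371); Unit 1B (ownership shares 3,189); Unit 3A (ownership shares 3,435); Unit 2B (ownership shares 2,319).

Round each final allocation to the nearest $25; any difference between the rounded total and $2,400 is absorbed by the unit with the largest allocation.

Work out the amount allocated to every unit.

Unit 5A: $700; Unit 2C: $75; Unit 1B: $575; Unit 3A: $625; Unit 2B: $425

Combined ownership shares = 13,259.
Proportional shares: Unit 5A 3,945/13,259 × $2,400 = 714.08; Unit 2C 371/13,259 × $2,400 = 67.15; Unit 1B 3,189/13,259 × $2,400 = 577.24; Unit 3A 3,435/13,259 × $2,400 = 621.77; Unit 2B 2,319/13,259 × $2,400 = 419.76.
At nearest $25: Unit 5A $725; Unit 2C $75; Unit 1B $575; Unit 3A $625; Unit 2B $425. Sum = $2,425.
Difference $2,400 − $2,425 = −$25 applied to largest allocation (Unit 5A): Unit 5A becomes $700.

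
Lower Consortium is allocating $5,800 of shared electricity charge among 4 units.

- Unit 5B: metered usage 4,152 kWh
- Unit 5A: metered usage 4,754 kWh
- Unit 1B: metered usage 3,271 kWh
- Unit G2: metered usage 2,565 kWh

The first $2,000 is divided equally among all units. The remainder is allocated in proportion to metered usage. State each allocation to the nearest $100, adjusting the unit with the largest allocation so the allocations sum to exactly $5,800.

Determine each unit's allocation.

Unit 5B: $1,600; Unit 5A: $1,700; Unit 1B: $1,300; Unit G2: $1,200

First tranche $2,000 split equally: $500 each.
Remainder $3,800 by metered usage (total 14,742): Unit 5B 1,070.25 → $1,100; Unit 5A 1,225.42 → $1,200; Unit 1B 843.16 → $800; Unit G2 661.17 → $700.
Totals: Unit 5B $500 + $1,100 = $1,600; Unit 5A $500 + $1,200 = $1,700; Unit 1B $500 + $800 = $1,300; Unit G2 $500 + $700 = $1,200.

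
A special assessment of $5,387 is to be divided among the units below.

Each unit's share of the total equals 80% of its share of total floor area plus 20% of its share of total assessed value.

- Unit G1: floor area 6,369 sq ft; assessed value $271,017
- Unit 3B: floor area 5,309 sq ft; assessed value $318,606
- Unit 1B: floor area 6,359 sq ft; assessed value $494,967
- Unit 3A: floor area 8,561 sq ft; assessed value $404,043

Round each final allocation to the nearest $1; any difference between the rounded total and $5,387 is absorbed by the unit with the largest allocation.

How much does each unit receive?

Floor area total 26,598; assessed value total 1,488,633.
Composite weights (80% floor area + 20% assessed value): Unit G1 0.2280; Unit 3B 0.2025; Unit 1B 0.2578; Unit 3A 0.3118.
Pro-rata amounts: Unit G1 1,228.10; Unit 3B 1,090.79; Unit 1B 1,388.56; Unit 3A 1,679.54.
At nearest $1: Unit G1 $1,228; Unit 3B $1,091; Unit 1B $1,389; Unit 3A $1,680. Sum = $5,388.
Difference $5,387 − $5,388 = −$1 applied to largest allocation (Unit 3A): Unit 3A becomes $1,679.

Unit G1: $1,228 | Unit 3B: $1,091 | Unit 1B: $1,389 | Unit 3A: $1,679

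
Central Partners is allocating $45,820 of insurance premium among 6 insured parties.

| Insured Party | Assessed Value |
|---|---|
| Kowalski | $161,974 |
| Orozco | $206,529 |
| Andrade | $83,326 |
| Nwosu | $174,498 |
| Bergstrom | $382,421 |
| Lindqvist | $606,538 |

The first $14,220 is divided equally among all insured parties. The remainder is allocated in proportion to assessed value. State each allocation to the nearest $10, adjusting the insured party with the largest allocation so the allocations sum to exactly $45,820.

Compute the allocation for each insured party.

$14,220 shared equally gives $2,370 per insured party.
Remainder $31,600 by assessed value (total 1,615,286): Kowalski 3,168.71 → $3,170; Orozco 4,040.35 → $4,040; Andrade 1,630.11 → $1,630; Nwosu 3,413.72 → $3,410; Bergstrom 7,481.34 → $7,480; Lindqvist 11,865.76 → $11,870.
Totals: Kowalski $2,370 + $3,170 = $5,540; Orozco $2,370 + $4,040 = $6,410; Andrade $2,370 + $1,630 = $4,000; Nwosu $2,370 + $3,410 = $5,780; Bergstrom $2,370 + $7,480 = $9,850; Lindqvist $2,370 + $11,870 = $14,240.

Kowalski: $5,540; Orozco: $6,410; Andrade: $4,000; Nwosu: $5,780; Bergstrom: $9,850; Lindqvist: $14,240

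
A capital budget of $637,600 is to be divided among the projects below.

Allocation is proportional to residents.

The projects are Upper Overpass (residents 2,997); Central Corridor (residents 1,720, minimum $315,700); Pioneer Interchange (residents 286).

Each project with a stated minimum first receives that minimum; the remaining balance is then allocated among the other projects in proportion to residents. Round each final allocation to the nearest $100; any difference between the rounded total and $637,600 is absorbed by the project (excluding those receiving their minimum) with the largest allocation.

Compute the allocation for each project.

Guaranteed amounts: Central Corridor $315,700. Remaining pool $321,900.
Remaining pool split over remaining residents 3,283: Upper Overpass 293,857.54 → $293,900; Pioneer Interchange 28,042.46 → $28,000.

Upper Overpass: $293,900 | Central Corridor: $315,700 | Pioneer Interchange: $28,000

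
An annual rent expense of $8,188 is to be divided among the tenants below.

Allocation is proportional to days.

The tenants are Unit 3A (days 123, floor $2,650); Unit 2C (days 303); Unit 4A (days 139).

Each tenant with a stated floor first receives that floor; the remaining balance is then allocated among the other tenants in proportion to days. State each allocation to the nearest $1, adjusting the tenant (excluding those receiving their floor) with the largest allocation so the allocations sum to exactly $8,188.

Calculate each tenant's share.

Unit 3A: $2,650 | Unit 2C: $3,796 | Unit 4A: $1,742

Fund the minimums — Unit 3A $2,650. Balance $5,538.
Balance split over remaining days 442: Unit 2C 3,796.41 → $3,796; Unit 4A 1,741.59 → $1,742.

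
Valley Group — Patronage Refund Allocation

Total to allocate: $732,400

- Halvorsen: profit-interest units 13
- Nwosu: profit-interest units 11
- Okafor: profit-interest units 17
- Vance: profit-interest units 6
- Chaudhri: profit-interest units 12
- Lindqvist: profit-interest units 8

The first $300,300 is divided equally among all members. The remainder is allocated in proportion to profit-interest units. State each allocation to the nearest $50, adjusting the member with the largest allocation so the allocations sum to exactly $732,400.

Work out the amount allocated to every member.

Halvorsen: $133,900 | Nwosu: $121,000 | Okafor: $159,650 | Vance: $88,750 | Chaudhri: $127,450 | Lindqvist: $101,650

Equal tier: $300,300 ÷ 6 = $50,050 apiece.
Remainder $432,100 by profit-interest units (total 67): Halvorsen 83,840.30 → $83,850; Nwosu 70,941.79 → $70,950; Okafor 109,637.31 → $109,650; Vance 38,695.52 → $38,700; Chaudhri 77,391.04 → $77,400; Lindqvist 51,594.03 → $51,600.
Rounding difference −$50 on remainder applied to Okafor.
Totals: Halvorsen $50,050 + $83,850 = $133,900; Nwosu $50,050 + $70,950 = $121,000; Okafor $50,050 + $109,600 = $159,650; Vance $50,050 + $38,700 = $88,750; Chaudhri $50,050 + $77,400 = $127,450; Lindqvist $50,050 + $51,600 = $101,650.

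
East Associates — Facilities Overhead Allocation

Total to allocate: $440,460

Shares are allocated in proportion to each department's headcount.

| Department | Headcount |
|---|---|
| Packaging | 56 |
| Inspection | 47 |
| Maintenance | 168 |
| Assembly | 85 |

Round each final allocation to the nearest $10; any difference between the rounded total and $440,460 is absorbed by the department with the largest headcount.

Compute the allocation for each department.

Packaging: $69,290 · Inspection: $58,150 · Maintenance: $207,850 · Assembly: $105,170

Combined headcount = 356.
Unrounded shares: Packaging 56/356 × $440,460 = 69,285.84; Inspection 47/356 × $440,460 = 58,150.62; Maintenance 168/356 × $440,460 = 207,857.53; Assembly 85/356 × $440,460 = 105,166.01.
At nearest $10: Packaging $69,290; Inspection $58,150; Maintenance $207,860; Assembly $105,170. Sum = $440,470.
Difference $440,460 − $440,470 = −$10 applied to largest headcount (Maintenance): Maintenance becomes $207,850.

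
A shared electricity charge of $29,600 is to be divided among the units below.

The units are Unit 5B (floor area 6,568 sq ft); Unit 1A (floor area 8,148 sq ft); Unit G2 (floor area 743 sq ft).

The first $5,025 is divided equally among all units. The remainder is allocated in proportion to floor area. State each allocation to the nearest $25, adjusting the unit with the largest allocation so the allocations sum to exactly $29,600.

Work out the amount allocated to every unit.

Unit 5B: $12,125 | Unit 1A: $14,625 | Unit G2: $2,850

First tranche $5,025 split equally: $1,675 each.
Remainder $24,575 by floor area (total 15,459): Unit 5B 10,441.08 → $10,450; Unit 1A 12,952.78 → $12,950; Unit G2 1,181.14 → $1,175.
Totals: Unit 5B $1,675 + $10,450 = $12,125; Unit 1A $1,675 + $12,950 = $14,625; Unit G2 $1,675 + $1,175 = $2,850.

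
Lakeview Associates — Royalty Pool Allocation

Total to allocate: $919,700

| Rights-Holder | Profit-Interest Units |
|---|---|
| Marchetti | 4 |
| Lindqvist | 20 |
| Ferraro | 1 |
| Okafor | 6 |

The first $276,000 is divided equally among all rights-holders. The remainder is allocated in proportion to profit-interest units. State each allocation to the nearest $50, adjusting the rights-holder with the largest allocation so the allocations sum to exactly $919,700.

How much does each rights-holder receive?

$276,000 shared equally gives $69,000 per rights-holder.
Remainder $643,700 by profit-interest units (total 31): Marchetti 83,058.06 → $83,050; Lindqvist 415,290.32 → $415,300; Ferraro 20,764.52 → $20,750; Okafor 124,587.10 → $124,600.
Totals: Marchetti $69,000 + $83,050 = $152,050; Lindqvist $69,000 + $415,300 = $484,300; Ferraro $69,000 + $20,750 = $89,750; Okafor $69,000 + $124,600 = $193,600.

Marchetti: $152,050 | Lindqvist: $484,300 | Ferraro: $89,750 | Okafor: $193,600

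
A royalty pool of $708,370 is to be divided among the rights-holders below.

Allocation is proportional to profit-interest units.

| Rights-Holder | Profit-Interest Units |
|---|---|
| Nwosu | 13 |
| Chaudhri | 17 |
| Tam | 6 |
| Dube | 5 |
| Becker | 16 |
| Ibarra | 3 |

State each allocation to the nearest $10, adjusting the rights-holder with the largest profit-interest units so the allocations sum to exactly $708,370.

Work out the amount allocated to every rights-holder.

Profit-interest units total: 13 + 17 + 6 + 5 + 16 + 3 = 60.
Unrounded shares: Nwosu 153,480.17; Chaudhri 200,704.83; Tam 70,837.00; Dube 59,030.83; Becker 188,898.67; Ibarra 35,418.50.
Rounded to nearest $10: Nwosu $153,480; Chaudhri $200,700; Tam $70,840; Dube $59,030; Becker $188,900; Ibarra $35,420. Sum = $708,370.
Sum already equals the total — no adjustment.

Nwosu: $153,480 | Chaudhri: $200,700 | Tam: $70,840 | Dube: $59,030 | Becker: $188,900 | Ibarra: $35,420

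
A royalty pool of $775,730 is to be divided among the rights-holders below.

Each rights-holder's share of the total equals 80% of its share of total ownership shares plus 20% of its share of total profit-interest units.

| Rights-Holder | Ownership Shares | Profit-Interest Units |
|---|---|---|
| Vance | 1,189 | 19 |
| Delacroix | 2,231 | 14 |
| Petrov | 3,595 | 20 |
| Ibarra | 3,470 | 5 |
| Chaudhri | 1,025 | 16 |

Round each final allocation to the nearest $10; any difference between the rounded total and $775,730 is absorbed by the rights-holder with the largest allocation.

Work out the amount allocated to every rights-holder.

Vance: $103,940 | Delacroix: $149,640 | Petrov: $235,770 | Ibarra: $197,570 | Chaudhri: $88,810

Totals — ownership shares 11,510, profit-interest units 74.
Combined weights (80% ownership shares + 20% profit-interest units): Vance 0.1340; Delacroix 0.1929; Petrov 0.3039; Ibarra 0.2547; Chaudhri 0.1145.
Unrounded shares: Vance 103,942.03; Delacroix 149,640.64; Petrov 235,762.76; Ibarra 197,574.63; Chaudhri 88,809.95.
Rounded to nearest $10: Vance $103,940; Delacroix $149,640; Petrov $235,760; Ibarra $197,570; Chaudhri $88,810. Sum = $775,720.
Difference $775,730 − $775,720 = +$10 applied to largest allocation (Petrov): Petrov becomes $235,770.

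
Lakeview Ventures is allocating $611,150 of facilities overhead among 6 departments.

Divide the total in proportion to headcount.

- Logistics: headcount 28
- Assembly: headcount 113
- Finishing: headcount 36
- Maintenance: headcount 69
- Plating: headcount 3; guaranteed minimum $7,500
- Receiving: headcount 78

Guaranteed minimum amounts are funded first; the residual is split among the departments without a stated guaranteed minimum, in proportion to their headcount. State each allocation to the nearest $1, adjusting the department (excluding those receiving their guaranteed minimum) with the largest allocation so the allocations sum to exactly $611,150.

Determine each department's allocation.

Fund the minimums — Plating $7,500. Remaining pool $603,650.
Remaining pool split over remaining headcount 324: Logistics 52,167.28 → $52,167; Assembly 210,532.25 → $210,532; Finishing 67,072.22 → $67,072; Maintenance 128,555.09 → $128,555; Receiving 145,323.15 → $145,323.
Rounding difference +$1 applied to Assembly → $210,533.

Logistics: $52,167; Assembly: $210,533; Finishing: $67,072; Maintenance: $128,555; Plating: $7,500; Receiving: $145,323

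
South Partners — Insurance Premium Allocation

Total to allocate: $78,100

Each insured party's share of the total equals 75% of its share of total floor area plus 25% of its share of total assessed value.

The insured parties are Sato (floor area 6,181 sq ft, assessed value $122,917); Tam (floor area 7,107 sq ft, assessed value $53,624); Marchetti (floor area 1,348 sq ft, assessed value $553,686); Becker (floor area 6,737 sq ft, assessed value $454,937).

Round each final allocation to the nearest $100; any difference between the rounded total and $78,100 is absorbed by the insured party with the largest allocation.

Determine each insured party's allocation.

Totals — floor area 21,373, assessed value 1,185,164.
Combined weights (75% floor area + 25% assessed value): Sato 0.2428; Tam 0.2607; Marchetti 0.1641; Becker 0.3324.
Unrounded shares: Sato 18,964.69; Tam 20,360.93; Marchetti 12,816.05; Becker 25,958.34.
After rounding ($100): Sato $19,000; Tam $20,400; Marchetti $12,800; Becker $26,000. Sum = $78,200.
Difference $78,100 − $78,200 = −$100 applied to largest allocation (Becker): Becker becomes $25,900.

Sato: $19,000 | Tam: $20,400 | Marchetti: $12,800 | Becker: $25,900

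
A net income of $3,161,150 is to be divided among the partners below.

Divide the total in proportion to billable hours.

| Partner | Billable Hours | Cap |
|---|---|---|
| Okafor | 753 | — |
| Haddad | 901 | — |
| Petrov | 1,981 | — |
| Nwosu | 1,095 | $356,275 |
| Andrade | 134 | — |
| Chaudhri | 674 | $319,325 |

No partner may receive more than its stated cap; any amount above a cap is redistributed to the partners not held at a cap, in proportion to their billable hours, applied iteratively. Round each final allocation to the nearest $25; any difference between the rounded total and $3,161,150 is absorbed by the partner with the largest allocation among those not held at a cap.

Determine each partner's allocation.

Okafor: $496,575 · Haddad: $594,175 · Petrov: $1,306,425 · Nwosu: $356,275 · Andrade: $88,375 · Chaudhri: $319,325

Sum of billable hours: 5,538.
Proportional shares (ignoring caps): Okafor 429,820.50; Haddad 514,300.50; Petrov 1,130,776.12; Nwosu 625,037.78; Andrade 76,488.64; Chaudhri 384,726.45.
Cap binds for Nwosu ($356,275), Chaudhri ($319,325); residual $2,485,550 reallocated over remaining billable hours 3,769.
Shares after redistribution: Okafor 496,582.42 → $496,575; Haddad 594,184.28 → $594,175; Petrov 1,306,414.05 → $1,306,425; Andrade 88,369.25 → $88,375.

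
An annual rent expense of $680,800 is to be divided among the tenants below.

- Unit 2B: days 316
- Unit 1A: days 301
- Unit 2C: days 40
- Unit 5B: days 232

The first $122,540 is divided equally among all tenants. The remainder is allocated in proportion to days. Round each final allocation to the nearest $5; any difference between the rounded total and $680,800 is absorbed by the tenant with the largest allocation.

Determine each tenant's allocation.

First tranche $122,540 split equally: $30,635 each.
Remainder $558,260 by days (total 889): Unit 2B 198,436.63 → $198,435; Unit 1A 189,017.17 → $189,015; Unit 2C 25,118.56 → $25,120; Unit 5B 145,687.65 → $145,690.
Totals: Unit 2B $30,635 + $198,435 = $229,070; Unit 1A $30,635 + $189,015 = $219,650; Unit 2C $30,635 + $25,120 = $55,755; Unit 5B $30,635 + $145,690 = $176,325.

Unit 2B: $229,070; Unit 1A: $219,650; Unit 2C: $55,755; Unit 5B: $176,325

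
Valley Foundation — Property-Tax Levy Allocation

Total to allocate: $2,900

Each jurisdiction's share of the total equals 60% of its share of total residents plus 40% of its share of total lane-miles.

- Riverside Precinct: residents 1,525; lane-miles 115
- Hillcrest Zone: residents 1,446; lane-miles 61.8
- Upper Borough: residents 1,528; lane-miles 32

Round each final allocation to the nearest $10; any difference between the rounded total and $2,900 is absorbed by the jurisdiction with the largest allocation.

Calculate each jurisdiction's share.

Riverside Precinct: $1,230 | Hillcrest Zone: $900 | Upper Borough: $770

Totals — residents 4,499, lane-miles 208.8.
Combined weights (60% residents + 40% lane-miles): Riverside Precinct 0.4237; Hillcrest Zone 0.3112; Upper Borough 0.2651.
Proportional shares: Riverside Precinct 1,228.69; Hillcrest Zone 902.58; Upper Borough 768.74.
At nearest $10: Riverside Precinct $1,230; Hillcrest Zone $900; Upper Borough $770. Sum = $2,900.
No rounding difference to absorb.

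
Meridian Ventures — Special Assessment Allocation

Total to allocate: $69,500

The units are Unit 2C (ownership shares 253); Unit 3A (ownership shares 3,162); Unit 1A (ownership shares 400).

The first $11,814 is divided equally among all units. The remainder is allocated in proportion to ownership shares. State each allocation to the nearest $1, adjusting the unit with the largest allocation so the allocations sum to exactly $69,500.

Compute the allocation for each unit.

Equal tier: $11,814 ÷ 3 = $3,938 apiece.
Remainder $57,686 by ownership shares (total 3,815): Unit 2C 3,825.57 → $3,826; Unit 3A 47,812.09 → $47,812; Unit 1A 6,048.34 → $6,048.
Totals: Unit 2C $3,938 + $3,826 = $7,764; Unit 3A $3,938 + $47,812 = $51,750; Unit 1A $3,938 + $6,048 = $9,986.

Unit 2C: $7,764 | Unit 3A: $51,750 | Unit 1A: $9,986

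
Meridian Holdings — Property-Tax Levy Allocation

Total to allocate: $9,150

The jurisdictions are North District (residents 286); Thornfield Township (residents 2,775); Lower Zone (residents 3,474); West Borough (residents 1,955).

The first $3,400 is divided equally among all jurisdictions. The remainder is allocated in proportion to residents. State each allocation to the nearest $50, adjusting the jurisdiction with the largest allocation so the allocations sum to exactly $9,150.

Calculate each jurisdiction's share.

Equal tier: $3,400 ÷ 4 = $850 apiece.
Remainder $5,750 by residents (total 8,490): North District 193.70 → $200; Thornfield Township 1,879.42 → $1,900; Lower Zone 2,352.83 → $2,350; West Borough 1,324.06 → $1,300.
Totals: North District $850 + $200 = $1,050; Thornfield Township $850 + $1,900 = $2,750; Lower Zone $850 + $2,350 = $3,200; West Borough $850 + $1,300 = $2,150.

North District: $1,050 · Thornfield Township: $2,750 · Lower Zone: $3,200 · West Borough: $2,150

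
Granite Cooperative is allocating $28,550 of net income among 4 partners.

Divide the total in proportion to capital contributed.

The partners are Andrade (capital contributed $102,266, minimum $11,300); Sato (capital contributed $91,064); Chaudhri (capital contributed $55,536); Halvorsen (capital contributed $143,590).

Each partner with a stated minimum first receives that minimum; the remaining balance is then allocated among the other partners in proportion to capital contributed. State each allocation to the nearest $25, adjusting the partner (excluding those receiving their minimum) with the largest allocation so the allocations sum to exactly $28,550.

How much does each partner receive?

Fund the minimums — Andrade $11,300. Residual $17,250.
Residual split over remaining capital contributed 290,190: Sato 5,413.19 → $5,425; Chaudhri 3,301.27 → $3,300; Halvorsen 8,535.54 → $8,525.

Andrade: $11,300 | Sato: $5,425 | Chaudhri: $3,300 | Halvorsen: $8,525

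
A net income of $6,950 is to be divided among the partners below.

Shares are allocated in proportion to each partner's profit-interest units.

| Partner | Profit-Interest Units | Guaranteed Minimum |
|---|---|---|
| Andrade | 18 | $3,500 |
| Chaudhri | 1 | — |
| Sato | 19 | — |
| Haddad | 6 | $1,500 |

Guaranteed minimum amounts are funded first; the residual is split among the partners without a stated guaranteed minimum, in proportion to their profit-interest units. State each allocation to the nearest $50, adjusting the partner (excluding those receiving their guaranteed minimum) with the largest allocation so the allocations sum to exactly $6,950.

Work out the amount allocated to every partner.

Andrade: $3,500 · Chaudhri: $100 · Sato: $1,850 · Haddad: $1,500

Fund the minimums — Andrade $3,500; Haddad $1,500. Residual $1,950.
Residual split over remaining profit-interest units 20: Chaudhri 97.50 → $100; Sato 1,852.50 → $1,850.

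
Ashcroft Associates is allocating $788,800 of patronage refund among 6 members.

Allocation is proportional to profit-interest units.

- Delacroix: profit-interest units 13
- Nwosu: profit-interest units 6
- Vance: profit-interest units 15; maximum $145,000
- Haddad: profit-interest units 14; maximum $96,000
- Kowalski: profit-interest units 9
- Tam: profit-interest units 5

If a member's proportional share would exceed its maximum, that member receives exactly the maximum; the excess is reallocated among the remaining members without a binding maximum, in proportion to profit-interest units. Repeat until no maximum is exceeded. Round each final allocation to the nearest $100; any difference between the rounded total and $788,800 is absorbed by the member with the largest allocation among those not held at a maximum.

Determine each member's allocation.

Delacroix: $215,800 | Nwosu: $99,600 | Vance: $145,000 | Haddad: $96,000 | Kowalski: $149,400 | Tam: $83,000

Combined profit-interest units = 62.
Unconstrained shares: Delacroix 165,393.55; Nwosu 76,335.48; Vance 190,838.71; Haddad 178,116.13; Kowalski 114,503.23; Tam 63,612.90.
Capped: Vance ($145,000), Haddad ($96,000); residual $547,800 reallocated over remaining profit-interest units 33.
Redistributed shares: Delacroix 215,800.00 → $215,800; Nwosu 99,600.00 → $99,600; Kowalski 149,400.00 → $149,400; Tam 83,000.00 → $83,000.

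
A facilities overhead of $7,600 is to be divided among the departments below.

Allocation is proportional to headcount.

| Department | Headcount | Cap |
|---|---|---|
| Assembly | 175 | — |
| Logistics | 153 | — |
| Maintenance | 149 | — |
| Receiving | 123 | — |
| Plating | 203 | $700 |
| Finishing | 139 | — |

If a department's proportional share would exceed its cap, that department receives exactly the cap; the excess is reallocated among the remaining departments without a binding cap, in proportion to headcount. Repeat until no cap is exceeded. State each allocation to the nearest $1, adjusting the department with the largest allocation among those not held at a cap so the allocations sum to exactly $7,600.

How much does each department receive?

Assembly: $1,634 | Logistics: $1,429 | Maintenance: $1,391 | Receiving: $1,148 | Plating: $700 | Finishing: $1,298

Headcount total: 942.
Unconstrained shares: Assembly 1,411.89; Logistics 1,234.39; Maintenance 1,202.12; Receiving 992.36; Plating 1,637.79; Finishing 1,121.44.
Cap binds for Plating ($700); residual $6,900 reallocated over remaining headcount 739.
Remaining shares: Assembly 1,633.96 → $1,634; Logistics 1,428.55 → $1,429; Maintenance 1,391.20 → $1,391; Receiving 1,148.44 → $1,148; Finishing 1,297.83 → $1,298.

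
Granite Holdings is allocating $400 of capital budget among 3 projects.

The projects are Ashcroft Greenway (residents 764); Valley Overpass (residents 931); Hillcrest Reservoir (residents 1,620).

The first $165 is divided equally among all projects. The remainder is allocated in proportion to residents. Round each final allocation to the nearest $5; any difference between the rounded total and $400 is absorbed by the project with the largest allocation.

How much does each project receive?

First tranche $165 split equally: $55 each.
Remainder $235 by residents (total 3,315): Ashcroft Greenway 54.16 → $55; Valley Overpass 66.00 → $65; Hillcrest Reservoir 114.84 → $115.
Totals: Ashcroft Greenway $55 + $55 = $110; Valley Overpass $55 + $65 = $120; Hillcrest Reservoir $55 + $115 = $170.

Ashcroft Greenway: $110; Valley Overpass: $120; Hillcrest Reservoir: $170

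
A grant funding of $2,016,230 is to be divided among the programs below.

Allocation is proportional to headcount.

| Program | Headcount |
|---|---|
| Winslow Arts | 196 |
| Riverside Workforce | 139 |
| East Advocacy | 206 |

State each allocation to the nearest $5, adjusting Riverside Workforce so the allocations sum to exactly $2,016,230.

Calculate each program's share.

Sum of headcount: 541.
Raw shares: Winslow Arts 196/541 × $2,016,230 = 730,464.10; Riverside Workforce 139/541 × $2,016,230 = 518,033.22; East Advocacy 206/541 × $2,016,230 = 767,732.68.
Rounded to nearest $5: Winslow Arts $730,465; Riverside Workforce $518,035; East Advocacy $767,735. Sum = $2,016,235.
Difference $2,016,230 − $2,016,235 = −$5 applied to Riverside Workforce: Riverside Workforce becomes $518,030.

Winslow Arts: $730,465 | Riverside Workforce: $518,030 | East Advocacy: $767,735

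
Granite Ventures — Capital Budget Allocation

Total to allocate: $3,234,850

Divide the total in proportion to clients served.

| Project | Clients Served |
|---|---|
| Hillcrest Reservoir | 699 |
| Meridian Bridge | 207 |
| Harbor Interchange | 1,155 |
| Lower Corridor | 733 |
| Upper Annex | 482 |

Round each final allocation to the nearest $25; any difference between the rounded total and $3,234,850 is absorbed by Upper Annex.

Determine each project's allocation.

Clients served total: 3,276.
Raw shares: Hillcrest Reservoir 699/3,276 × $3,234,850 = 690,219.83; Meridian Bridge 207/3,276 × $3,234,850 = 204,399.86; Harbor Interchange 1,155/3,276 × $3,234,850 = 1,140,491.99; Lower Corridor 733/3,276 × $3,234,850 = 723,792.75; Upper Annex 482/3,276 × $3,234,850 = 475,945.57.
At nearest $25: Hillcrest Reservoir $690,225; Meridian Bridge $204,400; Harbor Interchange $1,140,500; Lower Corridor $723,800; Upper Annex $475,950. Sum = $3,234,875.
Difference $3,234,850 − $3,234,875 = −$25 applied to Upper Annex: Upper Annex becomes $475,925.

Hillcrest Reservoir: $690,225 · Meridian Bridge: $204,400 · Harbor Interchange: $1,140,500 · Lower Corridor: $723,800 · Upper Annex: $475,925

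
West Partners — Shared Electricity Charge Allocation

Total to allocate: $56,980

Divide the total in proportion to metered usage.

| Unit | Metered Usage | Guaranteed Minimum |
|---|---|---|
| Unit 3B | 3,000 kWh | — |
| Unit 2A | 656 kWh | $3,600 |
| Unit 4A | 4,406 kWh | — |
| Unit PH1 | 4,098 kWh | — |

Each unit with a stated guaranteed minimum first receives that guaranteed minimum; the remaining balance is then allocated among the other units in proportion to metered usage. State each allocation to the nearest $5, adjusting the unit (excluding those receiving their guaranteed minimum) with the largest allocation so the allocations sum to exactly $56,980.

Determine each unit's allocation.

Minimums first: Unit 2A $3,600. Balance $53,380.
Balance split over remaining metered usage 11,504: Unit 3B 13,920.38 → $13,920; Unit 4A 20,444.39 → $20,445; Unit PH1 19,015.23 → $19,015.

Unit 3B: $13,920 · Unit 2A: $3,600 · Unit 4A: $20,445 · Unit PH1: $19,015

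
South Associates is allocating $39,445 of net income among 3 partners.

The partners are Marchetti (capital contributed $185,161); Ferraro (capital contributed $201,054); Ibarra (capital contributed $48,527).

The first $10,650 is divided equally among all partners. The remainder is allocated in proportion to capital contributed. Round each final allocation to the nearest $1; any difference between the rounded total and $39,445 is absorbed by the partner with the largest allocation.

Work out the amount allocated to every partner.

Marchetti: $15,814 | Ferraro: $16,867 | Ibarra: $6,764

First tranche $10,650 split equally: $3,550 each.
Remainder $28,795 by capital contributed (total 434,742): Marchetti 12,264.08 → $12,264; Ferraro 13,316.75 → $13,317; Ibarra 3,214.17 → $3,214.
Totals: Marchetti $3,550 + $12,264 = $15,814; Ferraro $3,550 + $13,317 = $16,867; Ibarra $3,550 + $3,214 = $6,764.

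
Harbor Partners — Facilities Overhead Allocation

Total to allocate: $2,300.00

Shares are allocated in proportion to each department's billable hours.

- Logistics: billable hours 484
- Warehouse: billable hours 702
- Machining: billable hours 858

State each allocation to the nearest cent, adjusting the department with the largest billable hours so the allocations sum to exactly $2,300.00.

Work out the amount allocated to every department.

Logistics: $544.62 · Warehouse: $789.92 · Machining: $965.46

Total billable hours = 484 + 702 + 858 = 2,044.
Proportional shares: Logistics 544.6184; Warehouse 789.9217; Machining 965.4599.
After rounding (cent): Logistics $544.62; Warehouse $789.92; Machining $965.46. Sum = $2,300.00.
Sum already equals the total — no adjustment.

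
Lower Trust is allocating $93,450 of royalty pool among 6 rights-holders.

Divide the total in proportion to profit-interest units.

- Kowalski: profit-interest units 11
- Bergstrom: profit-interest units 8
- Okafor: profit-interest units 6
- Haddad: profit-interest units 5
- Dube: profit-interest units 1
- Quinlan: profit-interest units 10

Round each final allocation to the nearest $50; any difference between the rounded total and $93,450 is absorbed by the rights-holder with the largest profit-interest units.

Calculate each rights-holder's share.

Kowalski: $25,000 · Bergstrom: $18,250 · Okafor: $13,700 · Haddad: $11,400 · Dube: $2,300 · Quinlan: $22,800

Combined profit-interest units = 41.
Raw shares: Kowalski 11/41 × $93,450 = 25,071.95; Bergstrom 8/41 × $93,450 = 18,234.15; Okafor 6/41 × $93,450 = 13,675.61; Haddad 5/41 × $93,450 = 11,396.34; Dube 1/41 × $93,450 = 2,279.27; Quinlan 10/41 × $93,450 = 22,792.68.
At nearest $50: Kowalski $25,050; Bergstrom $18,250; Okafor $13,700; Haddad $11,400; Dube $2,300; Quinlan $22,800. Sum = $93,500.
Difference $93,450 − $93,500 = −$50 applied to largest profit-interest units (Kowalski): Kowalski becomes $25,000.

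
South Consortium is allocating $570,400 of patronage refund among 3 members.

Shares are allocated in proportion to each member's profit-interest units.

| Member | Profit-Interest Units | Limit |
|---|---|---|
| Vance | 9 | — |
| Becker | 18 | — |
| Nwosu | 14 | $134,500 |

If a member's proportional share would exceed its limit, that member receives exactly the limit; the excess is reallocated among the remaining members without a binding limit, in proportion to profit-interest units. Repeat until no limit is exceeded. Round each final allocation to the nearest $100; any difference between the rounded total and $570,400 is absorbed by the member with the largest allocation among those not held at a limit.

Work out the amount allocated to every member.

Vance: $145,300 · Becker: $290,600 · Nwosu: $134,500

Profit-interest units total: 41.
Pro-rata shares before constraints: Vance 125,209.76; Becker 250,419.51; Nwosu 194,770.73.
Held at cap: Nwosu ($134,500); balance $435,900 reallocated over remaining profit-interest units 27.
Remaining shares: Vance 145,300.00 → $145,300; Becker 290,600.00 → $290,600.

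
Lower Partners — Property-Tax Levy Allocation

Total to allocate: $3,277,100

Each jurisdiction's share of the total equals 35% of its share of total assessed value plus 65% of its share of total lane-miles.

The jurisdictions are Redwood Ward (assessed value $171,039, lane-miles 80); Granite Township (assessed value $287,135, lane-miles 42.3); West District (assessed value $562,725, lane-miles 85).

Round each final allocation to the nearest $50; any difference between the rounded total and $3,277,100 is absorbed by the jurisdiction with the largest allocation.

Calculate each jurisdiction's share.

Assessed value total 1,020,899; lane-miles total 207.3.
Composite weights (35% assessed value + 65% lane-miles): Redwood Ward 0.3095; Granite Township 0.2311; West District 0.4594.
Raw shares: Redwood Ward 1,014,204.64; Granite Township 757,252.01; West District 1,505,643.36.
After rounding ($50): Redwood Ward $1,014,200; Granite Township $757,250; West District $1,505,650. Sum = $3,277,100.
Rounded total matches; no reconciliation needed.

Redwood Ward: $1,014,200; Granite Township: $757,250; West District: $1,505,650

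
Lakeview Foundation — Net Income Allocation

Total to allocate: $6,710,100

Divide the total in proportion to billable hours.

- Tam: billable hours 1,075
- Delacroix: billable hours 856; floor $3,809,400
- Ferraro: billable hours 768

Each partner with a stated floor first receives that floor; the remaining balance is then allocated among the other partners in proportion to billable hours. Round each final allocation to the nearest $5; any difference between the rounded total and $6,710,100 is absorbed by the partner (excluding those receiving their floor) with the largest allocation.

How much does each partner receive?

Guaranteed amounts: Delacroix $3,809,400. Balance $2,900,700.
Balance split over remaining billable hours 1,843: Tam 1,691,943.84 → $1,691,945; Ferraro 1,208,756.16 → $1,208,755.

Tam: $1,691,945 · Delacroix: $3,809,400 · Ferraro: $1,208,755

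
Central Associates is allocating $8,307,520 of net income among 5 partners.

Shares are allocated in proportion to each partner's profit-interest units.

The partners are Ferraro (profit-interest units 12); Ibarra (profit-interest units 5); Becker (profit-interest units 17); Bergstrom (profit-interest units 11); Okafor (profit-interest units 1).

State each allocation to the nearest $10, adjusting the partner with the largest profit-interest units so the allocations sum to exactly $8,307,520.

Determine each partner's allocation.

Ferraro: $2,167,180; Ibarra: $902,990; Becker: $3,070,170; Bergstrom: $1,986,580; Okafor: $180,600

Combined profit-interest units = 12 + 5 + 17 + 11 + 1 = 46.
Pro-rata amounts: Ferraro 2,167,179.13; Ibarra 902,991.30; Becker 3,070,170.43; Bergstrom 1,986,580.87; Okafor 180,598.26.
Rounded to nearest $10: Ferraro $2,167,180; Ibarra $902,990; Becker $3,070,170; Bergstrom $1,986,580; Okafor $180,600. Sum = $8,307,520.
Sum already equals the total — no adjustment.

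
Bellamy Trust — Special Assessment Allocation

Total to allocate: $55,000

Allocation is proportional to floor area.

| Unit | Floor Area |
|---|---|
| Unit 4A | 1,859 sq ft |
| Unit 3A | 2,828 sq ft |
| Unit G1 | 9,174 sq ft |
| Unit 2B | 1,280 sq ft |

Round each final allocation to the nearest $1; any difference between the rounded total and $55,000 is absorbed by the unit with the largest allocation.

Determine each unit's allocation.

Unit 4A: $6,753; Unit 3A: $10,273; Unit G1: $33,324; Unit 2B: $4,650

Combined floor area = 15,141.
Pro-rata amounts: Unit 4A 1,859/15,141 × $55,000 = 6,752.86; Unit 3A 2,828/15,141 × $55,000 = 10,272.77; Unit G1 9,174/15,141 × $55,000 = 33,324.75; Unit 2B 1,280/15,141 × $55,000 = 4,649.63.
Rounded to nearest $1: Unit 4A $6,753; Unit 3A $10,273; Unit G1 $33,325; Unit 2B $4,650. Sum = $55,001.
Difference $55,000 − $55,001 = −$1 applied to largest allocation (Unit G1): Unit G1 becomes $33,324.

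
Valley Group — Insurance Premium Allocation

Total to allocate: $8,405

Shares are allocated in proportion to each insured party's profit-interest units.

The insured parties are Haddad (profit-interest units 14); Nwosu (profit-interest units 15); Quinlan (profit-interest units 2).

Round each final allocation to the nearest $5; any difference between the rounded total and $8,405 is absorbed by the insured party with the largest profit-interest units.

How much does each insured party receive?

Total profit-interest units = 14 + 15 + 2 = 31.
Proportional shares: Haddad 3,795.81; Nwosu 4,066.94; Quinlan 542.26.
After rounding ($5): Haddad $3,795; Nwosu $4,065; Quinlan $540. Sum = $8,400.
Difference $8,405 − $8,400 = +$5 applied to largest profit-interest units (Nwosu): Nwosu becomes $4,070.

Haddad: $3,795 · Nwosu: $4,070 · Quinlan: $540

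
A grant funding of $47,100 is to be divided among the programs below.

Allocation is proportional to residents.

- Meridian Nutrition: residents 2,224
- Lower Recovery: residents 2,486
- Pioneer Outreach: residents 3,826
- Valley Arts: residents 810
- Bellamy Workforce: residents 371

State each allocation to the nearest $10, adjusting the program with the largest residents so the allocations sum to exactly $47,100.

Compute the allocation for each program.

Meridian Nutrition: $10,780 | Lower Recovery: $12,050 | Pioneer Outreach: $18,540 | Valley Arts: $3,930 | Bellamy Workforce: $1,800

Combined residents = 2,224 + 2,486 + 3,826 + 810 + 371 = 9,717.
Unrounded shares: Meridian Nutrition 10,780.12; Lower Recovery 12,050.08; Pioneer Outreach 18,545.29; Valley Arts 3,926.21; Bellamy Workforce 1,798.30.
Rounded to nearest $10: Meridian Nutrition $10,780; Lower Recovery $12,050; Pioneer Outreach $18,550; Valley Arts $3,930; Bellamy Workforce $1,800. Sum = $47,110.
Difference $47,100 − $47,110 = −$10 applied to largest residents (Pioneer Outreach): Pioneer Outreach becomes $18,540.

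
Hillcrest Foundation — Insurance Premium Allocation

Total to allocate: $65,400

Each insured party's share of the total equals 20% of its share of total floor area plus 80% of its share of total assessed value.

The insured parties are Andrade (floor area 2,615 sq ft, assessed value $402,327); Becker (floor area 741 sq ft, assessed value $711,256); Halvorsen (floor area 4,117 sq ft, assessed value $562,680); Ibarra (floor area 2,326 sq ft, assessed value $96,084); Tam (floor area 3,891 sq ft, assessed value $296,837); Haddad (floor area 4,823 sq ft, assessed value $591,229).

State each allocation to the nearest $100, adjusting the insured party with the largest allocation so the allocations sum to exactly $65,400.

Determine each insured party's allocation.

Totals — floor area 18,513, assessed value 2,660,413.
Blended shares (20% floor area + 80% assessed value): Andrade 0.1492; Becker 0.2219; Halvorsen 0.2137; Ibarra 0.0540; Tam 0.1313; Haddad 0.2299.
Unrounded shares: Andrade 9,759.79; Becker 14,511.18; Halvorsen 13,974.52; Ibarra 3,532.99; Tam 8,586.74; Haddad 15,034.78.
After rounding ($100): Andrade $9,800; Becker $14,500; Halvorsen $14,000; Ibarra $3,500; Tam $8,600; Haddad $15,000. Sum = $65,400.
Sum already equals the total — no adjustment.

Andrade: $9,800; Becker: $14,500; Halvorsen: $14,000; Ibarra: $3,500; Tam: $8,600; Haddad: $15,000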